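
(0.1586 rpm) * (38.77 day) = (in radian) 5.563e+04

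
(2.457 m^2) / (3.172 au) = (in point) 1.468e-08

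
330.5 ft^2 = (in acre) 0.007587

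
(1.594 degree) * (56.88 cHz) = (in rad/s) 0.01582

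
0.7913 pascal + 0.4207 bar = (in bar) 0.4207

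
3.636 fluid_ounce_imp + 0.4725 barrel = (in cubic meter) 0.07522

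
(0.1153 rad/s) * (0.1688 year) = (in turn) 9.769e+04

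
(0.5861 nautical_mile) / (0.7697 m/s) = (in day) 0.01632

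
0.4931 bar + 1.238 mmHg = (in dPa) 4.948e+05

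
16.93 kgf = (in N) 166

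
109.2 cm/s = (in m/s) 1.092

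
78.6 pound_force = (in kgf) 35.65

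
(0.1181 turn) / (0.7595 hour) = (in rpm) 0.002592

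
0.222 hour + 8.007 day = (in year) 0.02196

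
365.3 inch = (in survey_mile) 0.005765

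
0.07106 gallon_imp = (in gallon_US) 0.08534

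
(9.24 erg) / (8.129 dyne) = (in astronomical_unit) 7.598e-14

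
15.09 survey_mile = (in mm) 2.429e+07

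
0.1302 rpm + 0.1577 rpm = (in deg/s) 1.727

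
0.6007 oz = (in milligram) 1.703e+04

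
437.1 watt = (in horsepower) 0.5862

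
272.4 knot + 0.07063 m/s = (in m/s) 140.2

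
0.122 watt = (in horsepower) 0.0001636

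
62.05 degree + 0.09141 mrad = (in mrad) 1083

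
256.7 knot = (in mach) 0.3878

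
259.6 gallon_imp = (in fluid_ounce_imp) 4.154e+04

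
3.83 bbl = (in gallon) 160.9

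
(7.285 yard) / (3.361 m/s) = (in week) 3.277e-06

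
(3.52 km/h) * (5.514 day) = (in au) 3.114e-06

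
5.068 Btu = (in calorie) 1278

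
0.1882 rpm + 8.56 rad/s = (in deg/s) 491.6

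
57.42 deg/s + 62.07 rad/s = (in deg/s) 3614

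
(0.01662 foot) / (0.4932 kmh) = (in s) 0.03698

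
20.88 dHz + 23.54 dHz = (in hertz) 4.442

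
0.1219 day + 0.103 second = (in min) 175.5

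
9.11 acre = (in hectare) 3.687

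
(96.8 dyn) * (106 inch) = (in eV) 1.627e+16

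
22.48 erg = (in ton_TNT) 5.373e-16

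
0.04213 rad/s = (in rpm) 0.4023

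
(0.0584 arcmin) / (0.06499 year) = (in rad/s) 8.289e-12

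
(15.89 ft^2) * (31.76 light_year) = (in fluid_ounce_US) 1.5e+22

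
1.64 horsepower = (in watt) 1223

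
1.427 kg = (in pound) 3.146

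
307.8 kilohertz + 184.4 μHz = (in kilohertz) 307.8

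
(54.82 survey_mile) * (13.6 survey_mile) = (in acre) 4.772e+05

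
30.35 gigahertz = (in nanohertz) 3.035e+19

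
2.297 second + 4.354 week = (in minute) 4.389e+04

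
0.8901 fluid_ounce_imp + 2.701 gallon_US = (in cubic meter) 0.01025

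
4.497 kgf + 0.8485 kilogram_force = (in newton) 52.42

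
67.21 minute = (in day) 0.04667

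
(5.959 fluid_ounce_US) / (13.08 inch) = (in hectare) 5.304e-08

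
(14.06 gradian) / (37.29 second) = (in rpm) 0.05656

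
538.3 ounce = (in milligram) 1.526e+07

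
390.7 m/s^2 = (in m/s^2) 390.7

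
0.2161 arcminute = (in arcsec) 12.97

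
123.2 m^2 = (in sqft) 1326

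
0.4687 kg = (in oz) 16.53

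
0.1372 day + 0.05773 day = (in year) 0.0005341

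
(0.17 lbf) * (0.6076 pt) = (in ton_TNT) 3.874e-14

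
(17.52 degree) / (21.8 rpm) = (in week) 2.215e-07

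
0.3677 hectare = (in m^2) 3677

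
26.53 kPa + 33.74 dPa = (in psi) 3.848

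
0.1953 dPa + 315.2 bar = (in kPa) 3.152e+04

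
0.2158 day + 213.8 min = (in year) 0.000998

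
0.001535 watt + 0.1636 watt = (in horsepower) 0.0002214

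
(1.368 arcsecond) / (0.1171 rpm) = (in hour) 1.502e-07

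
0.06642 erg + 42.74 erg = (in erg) 42.81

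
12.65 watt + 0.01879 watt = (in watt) 12.67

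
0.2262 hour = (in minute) 13.57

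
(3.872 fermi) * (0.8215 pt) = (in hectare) 1.122e-22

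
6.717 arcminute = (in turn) 0.000311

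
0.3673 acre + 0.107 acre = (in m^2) 1919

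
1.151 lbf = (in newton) 5.12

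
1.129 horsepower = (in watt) 841.9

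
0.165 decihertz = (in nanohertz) 1.65e+07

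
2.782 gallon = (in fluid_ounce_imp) 370.6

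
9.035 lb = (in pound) 9.035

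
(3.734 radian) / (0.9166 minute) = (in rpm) 0.6484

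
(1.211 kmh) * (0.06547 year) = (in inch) 2.734e+07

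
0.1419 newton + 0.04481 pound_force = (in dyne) 3.412e+04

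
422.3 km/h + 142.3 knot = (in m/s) 190.5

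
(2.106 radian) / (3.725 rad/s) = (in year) 1.793e-08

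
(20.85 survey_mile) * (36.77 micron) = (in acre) 0.0003049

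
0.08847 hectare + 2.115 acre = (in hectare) 0.9444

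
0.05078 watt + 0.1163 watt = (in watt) 0.1671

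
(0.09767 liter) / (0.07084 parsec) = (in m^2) 4.468e-20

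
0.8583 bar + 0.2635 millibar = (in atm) 0.8473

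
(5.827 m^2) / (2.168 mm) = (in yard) 2939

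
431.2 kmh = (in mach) 0.3518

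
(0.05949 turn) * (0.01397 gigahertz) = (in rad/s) 5.222e+06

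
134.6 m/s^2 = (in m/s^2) 134.6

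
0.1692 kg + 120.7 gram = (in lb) 0.6391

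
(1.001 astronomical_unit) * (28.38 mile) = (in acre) 1.69e+12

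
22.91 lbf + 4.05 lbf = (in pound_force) 26.96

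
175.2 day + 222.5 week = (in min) 2.495e+06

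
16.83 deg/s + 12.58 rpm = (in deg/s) 92.31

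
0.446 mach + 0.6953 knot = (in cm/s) 1.522e+04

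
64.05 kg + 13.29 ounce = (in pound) 142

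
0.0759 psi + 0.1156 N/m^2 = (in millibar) 5.234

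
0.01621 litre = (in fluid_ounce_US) 0.5481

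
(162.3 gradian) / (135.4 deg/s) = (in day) 1.249e-05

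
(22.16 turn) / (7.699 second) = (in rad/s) 18.08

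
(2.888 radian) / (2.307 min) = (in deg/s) 1.195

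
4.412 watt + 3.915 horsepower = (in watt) 2924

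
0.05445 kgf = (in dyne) 5.34e+04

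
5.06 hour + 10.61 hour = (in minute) 940.2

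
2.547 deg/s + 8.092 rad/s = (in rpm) 77.7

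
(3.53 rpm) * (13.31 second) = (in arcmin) 1.691e+04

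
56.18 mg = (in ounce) 0.001982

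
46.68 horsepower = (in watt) 3.481e+04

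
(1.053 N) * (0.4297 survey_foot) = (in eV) 8.608e+17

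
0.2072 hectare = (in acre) 0.512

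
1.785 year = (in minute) 9.382e+05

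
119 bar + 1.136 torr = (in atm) 117.4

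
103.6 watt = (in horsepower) 0.1389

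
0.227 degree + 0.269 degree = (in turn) 0.001378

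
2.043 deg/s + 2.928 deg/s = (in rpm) 0.8285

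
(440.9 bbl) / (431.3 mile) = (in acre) 2.495e-08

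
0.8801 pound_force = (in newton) 3.915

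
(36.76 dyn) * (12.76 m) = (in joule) 0.004691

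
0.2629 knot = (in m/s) 0.1352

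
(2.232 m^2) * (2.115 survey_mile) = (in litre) 7.597e+06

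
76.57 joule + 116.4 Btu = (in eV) 7.67e+23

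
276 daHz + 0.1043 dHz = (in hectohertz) 27.6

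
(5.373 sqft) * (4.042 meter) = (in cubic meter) 2.018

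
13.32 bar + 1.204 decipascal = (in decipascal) 1.332e+07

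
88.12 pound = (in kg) 39.97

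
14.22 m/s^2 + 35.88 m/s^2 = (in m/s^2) 50.1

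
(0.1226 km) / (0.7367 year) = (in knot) 1.026e-05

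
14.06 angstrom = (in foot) 4.613e-09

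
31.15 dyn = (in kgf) 3.176e-05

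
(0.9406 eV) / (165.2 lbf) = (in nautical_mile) 1.107e-25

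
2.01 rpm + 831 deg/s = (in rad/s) 14.71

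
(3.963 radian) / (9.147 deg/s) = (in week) 4.104e-05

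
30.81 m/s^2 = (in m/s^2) 30.81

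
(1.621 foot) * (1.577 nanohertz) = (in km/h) 2.805e-09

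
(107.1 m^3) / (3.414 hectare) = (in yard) 0.003431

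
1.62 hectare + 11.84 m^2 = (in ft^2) 1.745e+05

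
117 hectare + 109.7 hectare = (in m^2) 2.267e+06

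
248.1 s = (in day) 0.002872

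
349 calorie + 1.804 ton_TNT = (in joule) 7.548e+09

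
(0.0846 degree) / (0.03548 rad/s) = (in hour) 1.156e-05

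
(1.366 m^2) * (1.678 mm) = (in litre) 2.292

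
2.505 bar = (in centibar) 250.5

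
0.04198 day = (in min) 60.45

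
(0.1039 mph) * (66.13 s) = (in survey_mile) 0.001909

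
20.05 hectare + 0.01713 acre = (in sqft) 2.159e+06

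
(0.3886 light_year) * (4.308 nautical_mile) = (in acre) 7.248e+15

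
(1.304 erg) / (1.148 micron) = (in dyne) 1.136e+04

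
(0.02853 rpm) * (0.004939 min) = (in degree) 0.05073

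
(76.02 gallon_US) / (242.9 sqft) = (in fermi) 1.275e+13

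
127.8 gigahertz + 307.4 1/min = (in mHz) 1.278e+14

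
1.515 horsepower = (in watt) 1130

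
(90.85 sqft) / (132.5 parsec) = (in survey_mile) 1.283e-21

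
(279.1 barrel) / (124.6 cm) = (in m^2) 35.61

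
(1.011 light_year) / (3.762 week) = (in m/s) 4.204e+09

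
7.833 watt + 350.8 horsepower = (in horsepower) 350.8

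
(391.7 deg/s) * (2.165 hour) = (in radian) 5.328e+04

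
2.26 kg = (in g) 2260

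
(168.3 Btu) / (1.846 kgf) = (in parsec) 3.179e-13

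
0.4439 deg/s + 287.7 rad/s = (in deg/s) 1.648e+04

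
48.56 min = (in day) 0.03372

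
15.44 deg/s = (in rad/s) 0.2695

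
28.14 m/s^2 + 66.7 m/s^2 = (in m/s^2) 94.84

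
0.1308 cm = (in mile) 8.128e-07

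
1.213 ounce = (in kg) 0.03439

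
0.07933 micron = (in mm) 7.933e-05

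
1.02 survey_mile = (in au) 1.097e-08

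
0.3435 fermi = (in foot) 1.127e-15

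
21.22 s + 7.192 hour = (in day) 0.2999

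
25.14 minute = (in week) 0.002494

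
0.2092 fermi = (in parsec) 6.78e-33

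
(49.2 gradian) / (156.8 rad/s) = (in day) 5.705e-08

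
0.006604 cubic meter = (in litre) 6.604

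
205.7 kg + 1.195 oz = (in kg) 205.7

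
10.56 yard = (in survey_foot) 31.68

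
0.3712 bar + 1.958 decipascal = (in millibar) 371.2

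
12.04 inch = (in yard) 0.3344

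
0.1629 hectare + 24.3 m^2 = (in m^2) 1653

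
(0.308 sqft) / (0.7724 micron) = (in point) 1.05e+08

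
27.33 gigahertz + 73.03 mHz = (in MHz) 2.733e+04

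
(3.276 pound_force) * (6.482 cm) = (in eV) 5.896e+18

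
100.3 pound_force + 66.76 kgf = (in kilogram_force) 112.3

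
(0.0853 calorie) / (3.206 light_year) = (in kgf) 1.2e-18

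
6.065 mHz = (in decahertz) 0.0006065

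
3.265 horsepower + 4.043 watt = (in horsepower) 3.27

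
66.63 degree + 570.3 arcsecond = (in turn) 0.1855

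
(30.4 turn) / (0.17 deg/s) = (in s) 6.438e+04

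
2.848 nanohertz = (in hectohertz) 2.848e-11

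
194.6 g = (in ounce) 6.864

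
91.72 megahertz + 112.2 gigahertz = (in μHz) 1.123e+17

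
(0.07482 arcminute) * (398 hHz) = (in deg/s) 49.63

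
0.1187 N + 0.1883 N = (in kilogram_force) 0.03131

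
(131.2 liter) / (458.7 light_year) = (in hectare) 3.023e-24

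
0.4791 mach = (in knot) 317.1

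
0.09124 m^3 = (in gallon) 24.1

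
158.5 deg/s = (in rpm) 26.42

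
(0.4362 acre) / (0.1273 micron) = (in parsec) 4.494e-07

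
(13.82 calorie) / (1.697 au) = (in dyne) 2.278e-05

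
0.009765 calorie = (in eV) 2.55e+17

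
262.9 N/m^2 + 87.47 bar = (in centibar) 8747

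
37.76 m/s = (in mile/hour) 84.47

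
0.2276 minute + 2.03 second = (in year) 4.974e-07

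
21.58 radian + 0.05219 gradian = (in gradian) 1374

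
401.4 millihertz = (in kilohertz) 0.0004014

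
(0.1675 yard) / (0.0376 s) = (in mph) 9.112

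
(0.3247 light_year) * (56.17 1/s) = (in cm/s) 1.725e+19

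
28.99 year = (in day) 1.058e+04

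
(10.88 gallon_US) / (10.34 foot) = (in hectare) 1.307e-06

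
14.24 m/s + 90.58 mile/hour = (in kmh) 197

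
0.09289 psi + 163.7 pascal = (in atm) 0.007936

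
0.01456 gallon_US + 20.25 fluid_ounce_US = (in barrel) 0.004113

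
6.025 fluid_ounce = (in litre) 0.1782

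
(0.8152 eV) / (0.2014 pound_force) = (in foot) 4.783e-19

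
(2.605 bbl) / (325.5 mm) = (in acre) 0.0003144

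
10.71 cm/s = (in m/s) 0.1071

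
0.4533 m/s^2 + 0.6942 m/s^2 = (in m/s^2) 1.147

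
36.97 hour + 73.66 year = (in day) 2.689e+04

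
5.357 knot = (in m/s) 2.756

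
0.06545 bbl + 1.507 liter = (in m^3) 0.01191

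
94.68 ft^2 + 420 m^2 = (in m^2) 428.8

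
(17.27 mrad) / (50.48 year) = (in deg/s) 6.216e-10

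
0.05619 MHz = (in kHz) 56.19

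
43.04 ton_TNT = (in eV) 1.124e+30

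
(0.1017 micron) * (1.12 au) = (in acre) 4.211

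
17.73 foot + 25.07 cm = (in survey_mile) 0.003514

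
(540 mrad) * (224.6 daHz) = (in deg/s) 6.949e+04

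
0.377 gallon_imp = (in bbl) 0.01078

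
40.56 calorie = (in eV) 1.059e+21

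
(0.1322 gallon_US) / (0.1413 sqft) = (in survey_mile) 2.369e-05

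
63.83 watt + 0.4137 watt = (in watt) 64.24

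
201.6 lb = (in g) 9.144e+04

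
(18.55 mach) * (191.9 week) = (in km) 7.331e+08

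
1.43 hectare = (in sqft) 1.539e+05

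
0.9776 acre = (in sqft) 4.258e+04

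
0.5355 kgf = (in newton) 5.251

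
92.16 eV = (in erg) 1.477e-10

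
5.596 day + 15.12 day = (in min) 2.983e+04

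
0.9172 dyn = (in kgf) 9.353e-07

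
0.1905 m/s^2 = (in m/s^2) 0.1905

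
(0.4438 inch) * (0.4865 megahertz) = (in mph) 1.227e+04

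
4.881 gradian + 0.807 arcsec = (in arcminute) 263.6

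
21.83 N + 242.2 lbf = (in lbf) 247.1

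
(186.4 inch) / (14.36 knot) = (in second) 0.6409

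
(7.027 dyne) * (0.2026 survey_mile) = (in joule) 0.02291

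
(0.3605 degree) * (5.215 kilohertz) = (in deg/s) 1880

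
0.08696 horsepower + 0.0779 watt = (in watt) 64.92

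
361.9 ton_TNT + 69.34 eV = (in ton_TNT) 361.9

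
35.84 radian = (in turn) 5.704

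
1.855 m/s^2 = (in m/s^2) 1.855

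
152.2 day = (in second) 1.315e+07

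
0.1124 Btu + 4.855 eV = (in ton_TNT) 2.834e-08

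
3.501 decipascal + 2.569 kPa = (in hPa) 25.69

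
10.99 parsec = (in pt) 9.613e+20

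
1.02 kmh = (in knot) 0.5508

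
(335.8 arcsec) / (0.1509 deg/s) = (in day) 7.154e-06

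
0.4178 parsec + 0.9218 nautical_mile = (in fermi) 1.289e+31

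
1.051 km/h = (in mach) 0.0008574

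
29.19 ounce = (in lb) 1.824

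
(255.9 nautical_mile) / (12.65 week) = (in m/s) 0.06195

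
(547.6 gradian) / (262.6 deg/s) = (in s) 1.877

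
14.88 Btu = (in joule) 1.57e+04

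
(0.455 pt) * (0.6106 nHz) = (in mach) 2.878e-16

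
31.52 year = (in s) 9.94e+08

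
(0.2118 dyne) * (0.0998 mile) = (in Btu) 3.224e-07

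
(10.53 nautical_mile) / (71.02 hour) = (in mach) 0.000224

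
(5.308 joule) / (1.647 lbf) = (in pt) 2054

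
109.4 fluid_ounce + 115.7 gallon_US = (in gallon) 116.6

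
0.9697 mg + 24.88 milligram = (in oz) 0.0009118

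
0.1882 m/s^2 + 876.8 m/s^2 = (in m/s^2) 877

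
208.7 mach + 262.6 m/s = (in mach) 209.5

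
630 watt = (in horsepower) 0.8448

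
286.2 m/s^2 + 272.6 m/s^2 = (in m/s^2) 558.8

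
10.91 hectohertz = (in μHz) 1.091e+09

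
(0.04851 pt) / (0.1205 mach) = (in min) 6.951e-09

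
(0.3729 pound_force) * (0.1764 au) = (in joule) 4.377e+10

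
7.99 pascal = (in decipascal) 79.9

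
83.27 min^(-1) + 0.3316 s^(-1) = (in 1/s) 1.719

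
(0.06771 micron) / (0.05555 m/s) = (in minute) 2.032e-08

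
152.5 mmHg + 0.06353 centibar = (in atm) 0.2013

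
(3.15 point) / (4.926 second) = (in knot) 0.0004385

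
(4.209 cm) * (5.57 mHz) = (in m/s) 0.0002344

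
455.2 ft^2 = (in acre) 0.01045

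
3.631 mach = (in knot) 2403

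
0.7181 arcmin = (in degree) 0.01197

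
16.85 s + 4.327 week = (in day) 30.29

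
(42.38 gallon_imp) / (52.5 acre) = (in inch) 3.57e-05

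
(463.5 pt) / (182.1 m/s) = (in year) 2.847e-11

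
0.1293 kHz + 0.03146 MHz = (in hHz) 315.9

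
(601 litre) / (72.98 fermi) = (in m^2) 8.235e+12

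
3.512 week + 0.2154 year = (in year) 0.2828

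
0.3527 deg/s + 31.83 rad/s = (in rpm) 304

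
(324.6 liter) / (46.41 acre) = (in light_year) 1.827e-22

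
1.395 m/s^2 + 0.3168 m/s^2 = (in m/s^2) 1.712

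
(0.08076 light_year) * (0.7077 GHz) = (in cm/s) 5.407e+25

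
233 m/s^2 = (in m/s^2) 233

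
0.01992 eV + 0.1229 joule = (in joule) 0.1229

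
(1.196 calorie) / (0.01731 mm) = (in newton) 2.891e+05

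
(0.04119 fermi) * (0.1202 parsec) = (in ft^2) 1.644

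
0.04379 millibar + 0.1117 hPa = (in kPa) 0.01555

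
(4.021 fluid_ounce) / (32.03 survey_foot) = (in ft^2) 0.0001311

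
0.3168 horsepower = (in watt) 236.2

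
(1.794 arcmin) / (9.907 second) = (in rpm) 0.000503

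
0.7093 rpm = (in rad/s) 0.07428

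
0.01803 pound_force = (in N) 0.0802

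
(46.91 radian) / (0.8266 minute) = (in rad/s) 0.9458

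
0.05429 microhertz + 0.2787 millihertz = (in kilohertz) 2.788e-07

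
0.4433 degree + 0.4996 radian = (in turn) 0.08075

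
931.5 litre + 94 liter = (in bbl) 6.45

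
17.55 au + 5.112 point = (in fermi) 2.625e+27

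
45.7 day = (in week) 6.529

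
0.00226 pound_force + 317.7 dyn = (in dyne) 1323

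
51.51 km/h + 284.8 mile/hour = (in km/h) 509.9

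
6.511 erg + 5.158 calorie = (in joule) 21.58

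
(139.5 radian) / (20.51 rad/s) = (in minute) 0.1134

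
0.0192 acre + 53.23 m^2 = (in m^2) 130.9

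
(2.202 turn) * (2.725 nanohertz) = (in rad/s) 3.77e-08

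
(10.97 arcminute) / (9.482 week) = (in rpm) 5.314e-09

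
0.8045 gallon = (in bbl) 0.01915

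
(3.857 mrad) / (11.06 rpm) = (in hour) 9.25e-07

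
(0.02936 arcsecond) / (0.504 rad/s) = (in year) 8.956e-15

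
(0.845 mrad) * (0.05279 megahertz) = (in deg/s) 2556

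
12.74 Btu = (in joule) 1.344e+04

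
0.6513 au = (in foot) 3.197e+11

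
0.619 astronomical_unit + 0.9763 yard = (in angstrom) 9.26e+20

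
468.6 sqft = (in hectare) 0.004353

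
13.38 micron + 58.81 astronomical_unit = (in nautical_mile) 4.75e+09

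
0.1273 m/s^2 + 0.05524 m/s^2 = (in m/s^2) 0.1825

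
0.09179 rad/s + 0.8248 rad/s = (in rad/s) 0.9166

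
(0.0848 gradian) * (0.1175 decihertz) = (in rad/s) 1.565e-05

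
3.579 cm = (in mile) 2.224e-05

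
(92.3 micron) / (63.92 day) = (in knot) 3.249e-11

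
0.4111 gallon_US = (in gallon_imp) 0.3423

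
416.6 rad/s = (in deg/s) 2.387e+04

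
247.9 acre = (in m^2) 1.003e+06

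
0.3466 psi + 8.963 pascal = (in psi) 0.3479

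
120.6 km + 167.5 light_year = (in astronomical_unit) 1.059e+07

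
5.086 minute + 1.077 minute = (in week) 0.0006114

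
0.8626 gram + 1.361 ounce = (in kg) 0.03945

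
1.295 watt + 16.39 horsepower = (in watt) 1.222e+04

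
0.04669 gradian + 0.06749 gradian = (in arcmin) 6.166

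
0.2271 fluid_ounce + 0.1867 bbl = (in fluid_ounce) 1004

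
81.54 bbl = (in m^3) 12.96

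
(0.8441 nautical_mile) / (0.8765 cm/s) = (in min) 2973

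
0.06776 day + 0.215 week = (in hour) 37.75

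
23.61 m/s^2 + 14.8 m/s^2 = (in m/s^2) 38.41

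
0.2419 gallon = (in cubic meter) 0.0009157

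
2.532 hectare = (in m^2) 2.532e+04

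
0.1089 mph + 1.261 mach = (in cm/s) 4.294e+04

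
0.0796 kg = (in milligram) 7.96e+04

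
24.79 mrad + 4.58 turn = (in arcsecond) 5.941e+06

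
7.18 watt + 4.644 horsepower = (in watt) 3470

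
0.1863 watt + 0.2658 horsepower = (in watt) 198.4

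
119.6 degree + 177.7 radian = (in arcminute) 6.181e+05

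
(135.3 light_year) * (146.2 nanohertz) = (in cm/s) 1.871e+13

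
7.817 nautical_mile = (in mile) 8.996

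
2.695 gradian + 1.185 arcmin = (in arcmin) 146.7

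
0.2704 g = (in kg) 0.0002704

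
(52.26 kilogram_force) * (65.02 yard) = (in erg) 3.047e+11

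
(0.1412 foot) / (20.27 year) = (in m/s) 6.733e-11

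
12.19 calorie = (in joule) 51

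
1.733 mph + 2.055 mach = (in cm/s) 7.005e+04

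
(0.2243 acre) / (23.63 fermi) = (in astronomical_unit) 2.568e+05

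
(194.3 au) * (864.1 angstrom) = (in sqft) 2.704e+07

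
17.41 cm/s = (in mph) 0.3895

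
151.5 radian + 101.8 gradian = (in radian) 153.1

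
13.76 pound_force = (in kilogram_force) 6.241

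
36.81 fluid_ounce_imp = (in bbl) 0.006578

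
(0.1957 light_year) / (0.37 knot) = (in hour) 2.702e+12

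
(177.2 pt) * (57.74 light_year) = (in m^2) 3.415e+16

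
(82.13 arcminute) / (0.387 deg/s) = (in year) 1.122e-07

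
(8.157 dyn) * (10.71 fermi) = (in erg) 8.736e-12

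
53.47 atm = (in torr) 4.064e+04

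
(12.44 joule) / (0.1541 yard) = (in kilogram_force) 9.002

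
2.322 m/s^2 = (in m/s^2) 2.322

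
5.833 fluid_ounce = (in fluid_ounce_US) 5.833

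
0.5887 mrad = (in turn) 9.369e-05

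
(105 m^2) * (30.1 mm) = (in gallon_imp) 695.2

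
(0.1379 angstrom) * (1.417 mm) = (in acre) 4.829e-18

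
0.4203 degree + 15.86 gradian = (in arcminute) 881.7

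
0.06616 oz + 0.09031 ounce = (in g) 4.436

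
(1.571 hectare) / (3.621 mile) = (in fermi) 2.696e+15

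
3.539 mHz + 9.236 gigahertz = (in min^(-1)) 5.542e+11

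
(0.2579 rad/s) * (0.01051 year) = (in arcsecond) 1.763e+10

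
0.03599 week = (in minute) 362.8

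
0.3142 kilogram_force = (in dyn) 3.081e+05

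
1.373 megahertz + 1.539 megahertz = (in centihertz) 2.912e+08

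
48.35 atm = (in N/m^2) 4.899e+06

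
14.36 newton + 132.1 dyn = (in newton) 14.36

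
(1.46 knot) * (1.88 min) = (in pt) 2.402e+05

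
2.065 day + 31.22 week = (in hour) 5295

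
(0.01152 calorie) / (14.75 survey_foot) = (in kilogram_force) 0.001093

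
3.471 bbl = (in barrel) 3.471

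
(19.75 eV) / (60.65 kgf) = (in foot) 1.745e-20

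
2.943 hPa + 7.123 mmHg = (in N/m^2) 1244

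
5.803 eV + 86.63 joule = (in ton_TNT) 2.071e-08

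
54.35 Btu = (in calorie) 1.371e+04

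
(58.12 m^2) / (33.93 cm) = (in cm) 1.713e+04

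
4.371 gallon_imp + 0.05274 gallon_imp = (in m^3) 0.02011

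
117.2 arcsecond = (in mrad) 0.5682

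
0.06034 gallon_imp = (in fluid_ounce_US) 9.276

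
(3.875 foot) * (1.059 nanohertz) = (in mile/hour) 2.798e-09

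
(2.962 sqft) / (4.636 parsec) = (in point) 5.453e-15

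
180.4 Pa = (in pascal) 180.4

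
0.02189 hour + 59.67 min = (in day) 0.04235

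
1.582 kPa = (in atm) 0.01561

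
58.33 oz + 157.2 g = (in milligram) 1.811e+06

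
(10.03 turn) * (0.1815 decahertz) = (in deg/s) 6554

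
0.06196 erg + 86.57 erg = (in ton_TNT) 2.071e-15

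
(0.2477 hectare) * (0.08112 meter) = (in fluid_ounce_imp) 7.072e+06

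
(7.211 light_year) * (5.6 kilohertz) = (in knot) 7.426e+20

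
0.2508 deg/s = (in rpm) 0.0418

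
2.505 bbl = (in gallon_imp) 87.61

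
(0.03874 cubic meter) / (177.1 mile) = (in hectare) 1.359e-11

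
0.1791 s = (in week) 2.961e-07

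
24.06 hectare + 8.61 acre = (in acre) 68.06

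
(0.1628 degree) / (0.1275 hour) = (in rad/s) 6.19e-06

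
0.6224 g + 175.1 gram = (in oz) 6.198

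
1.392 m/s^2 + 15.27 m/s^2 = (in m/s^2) 16.66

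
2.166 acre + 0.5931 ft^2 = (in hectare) 0.8766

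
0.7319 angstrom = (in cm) 7.319e-09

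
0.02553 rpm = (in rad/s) 0.002673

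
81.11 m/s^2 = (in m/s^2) 81.11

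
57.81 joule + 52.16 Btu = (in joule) 5.509e+04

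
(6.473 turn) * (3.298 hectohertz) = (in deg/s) 7.685e+05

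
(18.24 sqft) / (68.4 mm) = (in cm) 2477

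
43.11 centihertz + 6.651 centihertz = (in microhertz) 4.976e+05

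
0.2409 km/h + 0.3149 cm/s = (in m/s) 0.07007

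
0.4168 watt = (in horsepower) 0.0005589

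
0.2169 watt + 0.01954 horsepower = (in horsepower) 0.01983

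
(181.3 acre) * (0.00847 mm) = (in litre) 6214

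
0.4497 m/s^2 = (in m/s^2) 0.4497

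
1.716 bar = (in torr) 1287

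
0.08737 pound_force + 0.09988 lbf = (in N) 0.8329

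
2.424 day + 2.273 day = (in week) 0.671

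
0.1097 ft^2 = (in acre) 2.518e-06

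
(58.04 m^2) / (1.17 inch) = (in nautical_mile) 1.055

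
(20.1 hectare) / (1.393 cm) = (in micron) 1.443e+13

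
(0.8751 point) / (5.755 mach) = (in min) 2.626e-09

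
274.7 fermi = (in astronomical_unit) 1.836e-24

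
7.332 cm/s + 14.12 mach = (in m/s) 4808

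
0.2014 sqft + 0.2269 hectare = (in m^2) 2269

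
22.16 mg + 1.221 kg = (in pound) 2.692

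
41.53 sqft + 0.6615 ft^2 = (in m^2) 3.92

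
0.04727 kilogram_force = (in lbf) 0.1042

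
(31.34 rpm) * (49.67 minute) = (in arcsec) 2.017e+09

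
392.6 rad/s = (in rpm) 3749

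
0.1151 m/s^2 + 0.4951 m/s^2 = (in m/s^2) 0.6102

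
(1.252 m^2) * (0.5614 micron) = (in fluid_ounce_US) 0.02377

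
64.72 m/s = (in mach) 0.1901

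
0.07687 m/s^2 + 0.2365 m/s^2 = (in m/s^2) 0.3134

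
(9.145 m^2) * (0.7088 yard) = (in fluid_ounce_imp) 2.086e+05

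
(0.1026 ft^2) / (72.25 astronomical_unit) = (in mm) 8.819e-13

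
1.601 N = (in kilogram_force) 0.1633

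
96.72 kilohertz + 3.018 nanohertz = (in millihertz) 9.672e+07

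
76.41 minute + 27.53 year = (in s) 8.682e+08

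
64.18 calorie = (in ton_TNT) 6.418e-08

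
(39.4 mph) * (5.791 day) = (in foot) 2.891e+07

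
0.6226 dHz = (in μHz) 6.226e+04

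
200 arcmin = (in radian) 0.05818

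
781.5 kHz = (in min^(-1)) 4.689e+07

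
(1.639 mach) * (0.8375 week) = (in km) 2.827e+05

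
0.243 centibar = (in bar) 0.00243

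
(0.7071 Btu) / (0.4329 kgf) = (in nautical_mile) 0.09489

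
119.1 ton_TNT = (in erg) 4.983e+18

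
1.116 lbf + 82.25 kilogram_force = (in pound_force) 182.4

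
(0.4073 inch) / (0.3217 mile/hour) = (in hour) 1.998e-05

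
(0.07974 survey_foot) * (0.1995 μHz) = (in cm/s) 4.849e-07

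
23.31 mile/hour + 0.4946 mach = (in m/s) 178.8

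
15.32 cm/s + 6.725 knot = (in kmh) 13.01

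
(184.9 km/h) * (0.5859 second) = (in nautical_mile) 0.01625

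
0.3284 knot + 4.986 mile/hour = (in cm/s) 239.8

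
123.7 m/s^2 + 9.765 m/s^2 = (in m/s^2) 133.5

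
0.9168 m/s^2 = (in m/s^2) 0.9168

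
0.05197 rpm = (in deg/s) 0.3118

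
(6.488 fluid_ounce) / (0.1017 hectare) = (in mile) 1.172e-10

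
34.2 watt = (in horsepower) 0.04586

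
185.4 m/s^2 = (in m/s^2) 185.4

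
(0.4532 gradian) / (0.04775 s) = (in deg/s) 8.542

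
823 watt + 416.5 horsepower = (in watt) 3.114e+05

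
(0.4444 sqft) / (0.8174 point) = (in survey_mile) 0.08896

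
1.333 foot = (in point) 1152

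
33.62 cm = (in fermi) 3.362e+14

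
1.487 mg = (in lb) 3.278e-06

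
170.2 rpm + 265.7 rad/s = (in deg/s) 1.624e+04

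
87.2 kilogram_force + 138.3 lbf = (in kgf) 149.9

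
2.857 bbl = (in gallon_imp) 99.92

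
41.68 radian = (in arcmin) 1.433e+05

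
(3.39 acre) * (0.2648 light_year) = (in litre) 3.437e+22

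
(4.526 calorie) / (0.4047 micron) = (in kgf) 4.771e+06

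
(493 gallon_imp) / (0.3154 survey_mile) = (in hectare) 4.415e-07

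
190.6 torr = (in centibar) 25.41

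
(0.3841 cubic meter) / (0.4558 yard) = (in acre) 0.0002277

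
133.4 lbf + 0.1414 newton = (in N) 593.5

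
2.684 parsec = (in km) 8.282e+13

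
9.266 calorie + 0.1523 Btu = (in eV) 1.245e+21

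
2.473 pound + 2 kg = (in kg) 3.122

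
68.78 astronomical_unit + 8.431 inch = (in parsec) 0.0003335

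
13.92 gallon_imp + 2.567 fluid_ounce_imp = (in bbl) 0.3985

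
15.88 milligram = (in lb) 3.501e-05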